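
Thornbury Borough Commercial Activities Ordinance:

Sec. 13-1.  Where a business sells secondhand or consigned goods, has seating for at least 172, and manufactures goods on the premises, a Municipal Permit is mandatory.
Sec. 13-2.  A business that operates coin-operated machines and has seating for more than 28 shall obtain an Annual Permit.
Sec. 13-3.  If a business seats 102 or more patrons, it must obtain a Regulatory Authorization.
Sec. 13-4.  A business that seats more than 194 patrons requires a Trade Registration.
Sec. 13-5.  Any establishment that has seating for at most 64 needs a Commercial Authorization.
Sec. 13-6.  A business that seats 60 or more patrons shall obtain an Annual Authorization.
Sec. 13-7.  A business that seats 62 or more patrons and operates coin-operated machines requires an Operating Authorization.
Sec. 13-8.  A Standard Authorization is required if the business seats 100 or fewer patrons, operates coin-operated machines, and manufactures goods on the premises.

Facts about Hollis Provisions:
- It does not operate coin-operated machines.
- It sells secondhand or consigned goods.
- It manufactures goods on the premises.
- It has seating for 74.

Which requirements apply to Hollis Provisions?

Annual Authorization

Sec. 13-1. sells secondhand or consigned goods; seating 74 < 172; manufactures goods on the premises → Municipal Permit not required.
Sec. 13-2. does not operate coin-operated machines; seating 74 > 28 → Annual Permit not required.
Sec. 13-3. seating 74 < 102 → Regulatory Authorization not required.
Sec. 13-4. seating 74 ≤ 194 → Trade Registration not required.
Sec. 13-5. seating 74 > 64 → Commercial Authorization not required.
Sec. 13-6. seating 74 ≥ 60 → Annual Authorization required.
Sec. 13-7. seating 74 ≥ 62; does not operate coin-operated machines → Operating Authorization not required.
Sec. 13-8. seating 74 ≤ 100; does not operate coin-operated machines; manufactures goods on the premises → Standard Authorization not required.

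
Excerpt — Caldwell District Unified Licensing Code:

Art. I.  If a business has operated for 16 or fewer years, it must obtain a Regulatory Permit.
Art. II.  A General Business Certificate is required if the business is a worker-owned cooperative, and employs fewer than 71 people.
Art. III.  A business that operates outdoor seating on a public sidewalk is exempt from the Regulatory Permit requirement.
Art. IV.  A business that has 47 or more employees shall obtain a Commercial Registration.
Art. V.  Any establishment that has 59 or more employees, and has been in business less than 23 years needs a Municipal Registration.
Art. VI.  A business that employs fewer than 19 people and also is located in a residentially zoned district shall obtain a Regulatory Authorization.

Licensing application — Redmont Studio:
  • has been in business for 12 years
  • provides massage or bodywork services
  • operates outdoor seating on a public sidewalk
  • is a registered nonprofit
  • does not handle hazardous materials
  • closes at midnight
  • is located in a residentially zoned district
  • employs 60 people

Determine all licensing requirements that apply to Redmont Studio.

Art. I. years in business 12 ≤ 16 → Regulatory Permit required.
Art. II. is a registered nonprofit (not: is a worker-owned cooperative); employees 60 < 71 → General Business Certificate not required.
Art. III. operates outdoor seating on a public sidewalk → exempt from Regulatory Permit.
Art. IV. employees 60 ≥ 47 → Commercial Registration required.
Art. V. employees 60 ≥ 59; years in business 12 < 23 → Municipal Registration required.
Art. VI. employees 60 ≥ 19; is located in a residentially zoned district → Regulatory Authorization not required.

Commercial Registration, Municipal Registration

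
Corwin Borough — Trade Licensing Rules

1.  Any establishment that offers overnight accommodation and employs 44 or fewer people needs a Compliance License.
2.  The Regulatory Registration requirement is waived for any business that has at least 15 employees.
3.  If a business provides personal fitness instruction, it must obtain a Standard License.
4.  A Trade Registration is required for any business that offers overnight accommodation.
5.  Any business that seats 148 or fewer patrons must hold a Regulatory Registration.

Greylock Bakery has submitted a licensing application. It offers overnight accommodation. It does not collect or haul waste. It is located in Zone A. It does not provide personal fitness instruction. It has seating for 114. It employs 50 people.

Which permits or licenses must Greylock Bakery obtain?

1. offers overnight accommodation; employees 50 > 44 → Compliance License not required.
2. employees 50 ≥ 15 → exempt from Regulatory Registration.
3. does not provide personal fitness instruction → Standard License not required.
4. offers overnight accommodation → Trade Registration required.
5. seating 114 ≤ 148 → Regulatory Registration required.

Trade Registration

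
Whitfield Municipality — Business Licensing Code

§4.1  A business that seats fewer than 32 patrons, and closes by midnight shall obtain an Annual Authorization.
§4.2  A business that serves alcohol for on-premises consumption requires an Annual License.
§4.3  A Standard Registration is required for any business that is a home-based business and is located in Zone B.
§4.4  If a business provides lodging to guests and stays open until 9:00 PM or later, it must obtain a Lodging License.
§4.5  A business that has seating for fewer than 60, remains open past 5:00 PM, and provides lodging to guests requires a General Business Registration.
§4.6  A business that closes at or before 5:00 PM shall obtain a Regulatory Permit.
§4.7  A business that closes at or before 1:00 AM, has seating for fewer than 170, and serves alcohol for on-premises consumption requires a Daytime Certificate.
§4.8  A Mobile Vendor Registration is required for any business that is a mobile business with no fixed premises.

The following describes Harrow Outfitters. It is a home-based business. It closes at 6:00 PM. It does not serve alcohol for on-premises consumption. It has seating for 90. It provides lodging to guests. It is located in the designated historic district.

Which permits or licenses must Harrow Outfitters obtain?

None

§4.1 seating 90 ≥ 32; closes 6:00 PM, at/before midnight → Annual Authorization not required.
§4.2 does not serve alcohol for on-premises consumption → Annual License not required.
§4.3 is a home-based business; is located in the designated historic district (not: is located in Zone B) → Standard Registration not required.
§4.4 provides lodging to guests; closes 6:00 PM, at/before 9:00 PM → Lodging License not required.
§4.5 seating 90 ≥ 60; closes 6:00 PM, after 5:00 PM; provides lodging to guests → General Business Registration not required.
§4.6 closes 6:00 PM, after 5:00 PM → Regulatory Permit not required.
§4.7 closes 6:00 PM, at/before 1:00 AM; seating 90 < 170; does not serve alcohol for on-premises consumption → Daytime Certificate not required.
§4.8 is a home-based business (not: is a mobile business with no fixed premises) → Mobile Vendor Registration not required.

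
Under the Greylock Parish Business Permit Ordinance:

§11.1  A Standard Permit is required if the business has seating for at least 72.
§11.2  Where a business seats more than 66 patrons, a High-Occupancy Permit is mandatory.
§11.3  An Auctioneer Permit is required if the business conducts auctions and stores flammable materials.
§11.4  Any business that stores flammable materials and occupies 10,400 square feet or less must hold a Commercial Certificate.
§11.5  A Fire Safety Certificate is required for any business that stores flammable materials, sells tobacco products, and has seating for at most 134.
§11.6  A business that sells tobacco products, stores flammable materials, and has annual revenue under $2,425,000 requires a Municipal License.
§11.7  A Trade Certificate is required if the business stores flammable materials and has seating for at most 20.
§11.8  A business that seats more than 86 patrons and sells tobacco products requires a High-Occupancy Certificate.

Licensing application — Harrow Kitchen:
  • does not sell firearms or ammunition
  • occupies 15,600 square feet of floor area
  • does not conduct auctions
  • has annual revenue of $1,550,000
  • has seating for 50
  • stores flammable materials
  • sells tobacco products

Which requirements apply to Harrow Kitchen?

Fire Safety Certificate, Municipal License

§11.1 seating 50 < 72 → Standard Permit not required.
§11.2 seating 50 ≤ 66 → High-Occupancy Permit not required.
§11.3 does not conduct auctions; stores flammable materials → Auctioneer Permit not required.
§11.4 stores flammable materials; floor area 15,600 square feet > 10,400 square feet → Commercial Certificate not required.
§11.5 stores flammable materials; sells tobacco products; seating 50 ≤ 134 → Fire Safety Certificate required.
§11.6 sells tobacco products; stores flammable materials; revenue $1,550,000 < $2,425,000 → Municipal License required.
§11.7 stores flammable materials; seating 50 > 20 → Trade Certificate not required.
§11.8 seating 50 ≤ 86; sells tobacco products → High-Occupancy Certificate not required.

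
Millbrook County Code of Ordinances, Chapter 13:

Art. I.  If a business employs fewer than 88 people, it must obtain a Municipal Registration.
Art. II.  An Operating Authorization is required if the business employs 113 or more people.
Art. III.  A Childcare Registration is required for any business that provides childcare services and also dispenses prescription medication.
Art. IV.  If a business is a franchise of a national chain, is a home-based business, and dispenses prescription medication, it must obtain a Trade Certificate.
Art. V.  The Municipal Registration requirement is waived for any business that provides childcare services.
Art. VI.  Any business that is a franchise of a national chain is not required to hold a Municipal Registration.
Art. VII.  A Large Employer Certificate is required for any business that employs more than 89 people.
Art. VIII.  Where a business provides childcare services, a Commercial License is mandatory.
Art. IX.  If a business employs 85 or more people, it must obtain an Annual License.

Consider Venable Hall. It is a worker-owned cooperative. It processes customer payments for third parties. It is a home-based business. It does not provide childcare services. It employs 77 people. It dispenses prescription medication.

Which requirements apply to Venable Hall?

Municipal Registration

Art. I. employees 77 < 88 → Municipal Registration required.
Art. II. employees 77 < 113 → Operating Authorization not required.
Art. III. does not provide childcare services; dispenses prescription medication → Childcare Registration not required.
Art. IV. is a worker-owned cooperative (not: is a franchise of a national chain); is a home-based business; dispenses prescription medication → Trade Certificate not required.
Art. V. does not provide childcare services → Municipal Registration exemption does not apply.
Art. VI. is a worker-owned cooperative (not: is a franchise of a national chain) → Municipal Registration exemption does not apply.
Art. VII. employees 77 ≤ 89 → Large Employer Certificate not required.
Art. VIII. does not provide childcare services → Commercial License not required.
Art. IX. employees 77 < 85 → Annual License not required.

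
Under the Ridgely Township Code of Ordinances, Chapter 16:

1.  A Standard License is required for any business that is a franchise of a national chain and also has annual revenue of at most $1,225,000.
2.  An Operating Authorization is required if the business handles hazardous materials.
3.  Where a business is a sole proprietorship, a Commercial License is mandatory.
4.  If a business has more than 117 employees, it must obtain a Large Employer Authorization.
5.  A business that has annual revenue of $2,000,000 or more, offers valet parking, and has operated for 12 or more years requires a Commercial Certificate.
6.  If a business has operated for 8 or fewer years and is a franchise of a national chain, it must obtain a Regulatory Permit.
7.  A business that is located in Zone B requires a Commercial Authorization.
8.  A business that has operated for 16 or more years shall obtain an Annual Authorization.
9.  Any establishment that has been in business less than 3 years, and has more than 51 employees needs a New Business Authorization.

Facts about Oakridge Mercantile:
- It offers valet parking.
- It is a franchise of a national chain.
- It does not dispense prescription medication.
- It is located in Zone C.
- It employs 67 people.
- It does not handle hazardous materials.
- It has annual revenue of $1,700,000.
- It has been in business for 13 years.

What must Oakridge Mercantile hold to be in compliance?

None

1. is a franchise of a national chain; revenue $1,700,000 > $1,225,000 → Standard License not required.
2. does not handle hazardous materials → Operating Authorization not required.
3. is a franchise of a national chain (not: is a sole proprietorship) → Commercial License not required.
4. employees 67 ≤ 117 → Large Employer Authorization not required.
5. revenue $1,700,000 < $2,000,000; offers valet parking; years in business 13 ≥ 12 → Commercial Certificate not required.
6. years in business 13 > 8; is a franchise of a national chain → Regulatory Permit not required.
7. is located in Zone C (not: is located in Zone B) → Commercial Authorization not required.
8. years in business 13 < 16 → Annual Authorization not required.
9. years in business 13 ≥ 3; employees 67 > 51 → New Business Authorization not required.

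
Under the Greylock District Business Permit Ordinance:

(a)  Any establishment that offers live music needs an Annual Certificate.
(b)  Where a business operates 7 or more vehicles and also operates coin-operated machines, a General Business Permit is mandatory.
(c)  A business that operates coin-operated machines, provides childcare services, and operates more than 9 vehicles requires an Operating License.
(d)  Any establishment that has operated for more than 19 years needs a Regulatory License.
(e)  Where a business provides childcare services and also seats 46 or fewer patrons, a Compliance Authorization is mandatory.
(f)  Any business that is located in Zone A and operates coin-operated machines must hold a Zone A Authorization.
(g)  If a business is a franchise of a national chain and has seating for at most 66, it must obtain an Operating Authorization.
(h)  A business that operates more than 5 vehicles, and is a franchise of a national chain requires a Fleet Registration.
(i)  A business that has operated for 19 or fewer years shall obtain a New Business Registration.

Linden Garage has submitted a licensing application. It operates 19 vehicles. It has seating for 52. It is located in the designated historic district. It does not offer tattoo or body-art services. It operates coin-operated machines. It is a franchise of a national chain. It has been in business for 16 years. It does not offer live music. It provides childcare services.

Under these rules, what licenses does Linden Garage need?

(a) does not offer live music → Annual Certificate not required.
(b) vehicles 19 ≥ 7; operates coin-operated machines → General Business Permit required.
(c) operates coin-operated machines; provides childcare services; vehicles 19 > 9 → Operating License required.
(d) years in business 16 ≤ 19 → Regulatory License not required.
(e) provides childcare services; seating 52 > 46 → Compliance Authorization not required.
(f) is located in the designated historic district (not: is located in Zone A); operates coin-operated machines → Zone A Authorization not required.
(g) is a franchise of a national chain; seating 52 ≤ 66 → Operating Authorization required.
(h) vehicles 19 > 5; is a franchise of a national chain → Fleet Registration required.
(i) years in business 16 ≤ 19 → New Business Registration required.

Fleet Registration, General Business Permit, New Business Registration, Operating Authorization, Operating License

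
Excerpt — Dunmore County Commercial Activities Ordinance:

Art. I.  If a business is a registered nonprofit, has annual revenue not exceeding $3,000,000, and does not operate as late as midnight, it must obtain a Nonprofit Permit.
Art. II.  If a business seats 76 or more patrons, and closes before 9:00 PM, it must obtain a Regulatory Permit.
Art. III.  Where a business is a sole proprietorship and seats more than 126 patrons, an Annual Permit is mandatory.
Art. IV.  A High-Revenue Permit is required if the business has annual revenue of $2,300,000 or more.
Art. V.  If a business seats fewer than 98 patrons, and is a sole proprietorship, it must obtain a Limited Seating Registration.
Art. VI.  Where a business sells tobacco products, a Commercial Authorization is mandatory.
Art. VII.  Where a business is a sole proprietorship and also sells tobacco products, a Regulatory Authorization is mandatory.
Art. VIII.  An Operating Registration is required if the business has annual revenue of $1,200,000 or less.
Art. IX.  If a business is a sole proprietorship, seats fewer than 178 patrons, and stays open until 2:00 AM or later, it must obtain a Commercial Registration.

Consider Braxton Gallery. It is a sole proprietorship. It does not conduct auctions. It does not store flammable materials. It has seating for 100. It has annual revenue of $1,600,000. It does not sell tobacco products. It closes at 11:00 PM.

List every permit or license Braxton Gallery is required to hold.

None

Art. I. is a sole proprietorship (not: is a registered nonprofit); revenue $1,600,000 ≤ $3,000,000; closes 11:00 PM, at/before midnight → Nonprofit Permit not required.
Art. II. seating 100 ≥ 76; closes 11:00 PM, after 9:00 PM → Regulatory Permit not required.
Art. III. is a sole proprietorship; seating 100 ≤ 126 → Annual Permit not required.
Art. IV. revenue $1,600,000 < $2,300,000 → High-Revenue Permit not required.
Art. V. seating 100 ≥ 98; is a sole proprietorship → Limited Seating Registration not required.
Art. VI. does not sell tobacco products → Commercial Authorization not required.
Art. VII. is a sole proprietorship; does not sell tobacco products → Regulatory Authorization not required.
Art. VIII. revenue $1,600,000 > $1,200,000 → Operating Registration not required.
Art. IX. is a sole proprietorship; seating 100 < 178; closes 11:00 PM, at/before 2:00 AM → Commercial Registration not required.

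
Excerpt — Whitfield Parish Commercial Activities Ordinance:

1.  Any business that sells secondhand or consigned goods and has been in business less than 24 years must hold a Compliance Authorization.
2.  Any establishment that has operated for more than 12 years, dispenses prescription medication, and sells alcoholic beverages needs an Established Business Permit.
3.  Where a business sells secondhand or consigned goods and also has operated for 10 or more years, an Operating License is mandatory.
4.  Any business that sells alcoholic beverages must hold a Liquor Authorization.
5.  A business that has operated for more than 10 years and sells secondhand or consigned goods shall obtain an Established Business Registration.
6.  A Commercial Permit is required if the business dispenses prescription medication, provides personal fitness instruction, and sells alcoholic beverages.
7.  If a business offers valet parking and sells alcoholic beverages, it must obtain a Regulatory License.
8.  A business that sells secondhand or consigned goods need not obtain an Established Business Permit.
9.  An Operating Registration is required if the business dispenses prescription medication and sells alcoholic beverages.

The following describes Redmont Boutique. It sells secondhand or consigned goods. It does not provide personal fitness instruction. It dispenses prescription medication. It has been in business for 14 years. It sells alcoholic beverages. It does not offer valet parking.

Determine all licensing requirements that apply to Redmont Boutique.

1. sells secondhand or consigned goods; years in business 14 < 24 → Compliance Authorization required.
2. years in business 14 > 12; dispenses prescription medication; sells alcoholic beverages → Established Business Permit required.
3. sells secondhand or consigned goods; years in business 14 ≥ 10 → Operating License required.
4. sells alcoholic beverages → Liquor Authorization required.
5. years in business 14 > 10; sells secondhand or consigned goods → Established Business Registration required.
6. dispenses prescription medication; does not provide personal fitness instruction; sells alcoholic beverages → Commercial Permit not required.
7. does not offer valet parking; sells alcoholic beverages → Regulatory License not required.
8. sells secondhand or consigned goods → exempt from Established Business Permit.
9. dispenses prescription medication; sells alcoholic beverages → Operating Registration required.

Compliance Authorization, Established Business Registration, Liquor Authorization, Operating License, Operating Registration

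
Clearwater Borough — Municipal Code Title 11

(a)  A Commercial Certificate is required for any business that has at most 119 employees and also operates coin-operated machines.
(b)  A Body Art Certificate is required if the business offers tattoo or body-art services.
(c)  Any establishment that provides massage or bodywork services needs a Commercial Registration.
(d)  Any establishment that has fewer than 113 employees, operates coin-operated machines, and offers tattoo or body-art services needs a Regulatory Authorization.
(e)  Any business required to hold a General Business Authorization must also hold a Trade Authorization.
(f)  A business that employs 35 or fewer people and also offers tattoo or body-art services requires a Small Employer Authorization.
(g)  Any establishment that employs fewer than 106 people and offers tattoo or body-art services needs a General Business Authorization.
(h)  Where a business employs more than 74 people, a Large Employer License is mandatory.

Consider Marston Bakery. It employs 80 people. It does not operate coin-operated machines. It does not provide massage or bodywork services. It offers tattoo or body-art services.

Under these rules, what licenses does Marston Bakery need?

Body Art Certificate, General Business Authorization, Large Employer License, Trade Authorization

(a) employees 80 ≤ 119; does not operate coin-operated machines → Commercial Certificate not required.
(b) offers tattoo or body-art services → Body Art Certificate required.
(c) does not provide massage or bodywork services → Commercial Registration not required.
(d) employees 80 < 113; does not operate coin-operated machines; offers tattoo or body-art services → Regulatory Authorization not required.
(e) General Business Authorization is required → Trade Authorization also required.
(f) employees 80 > 35; offers tattoo or body-art services → Small Employer Authorization not required.
(g) employees 80 < 106; offers tattoo or body-art services → General Business Authorization required.
(h) employees 80 > 74 → Large Employer License required.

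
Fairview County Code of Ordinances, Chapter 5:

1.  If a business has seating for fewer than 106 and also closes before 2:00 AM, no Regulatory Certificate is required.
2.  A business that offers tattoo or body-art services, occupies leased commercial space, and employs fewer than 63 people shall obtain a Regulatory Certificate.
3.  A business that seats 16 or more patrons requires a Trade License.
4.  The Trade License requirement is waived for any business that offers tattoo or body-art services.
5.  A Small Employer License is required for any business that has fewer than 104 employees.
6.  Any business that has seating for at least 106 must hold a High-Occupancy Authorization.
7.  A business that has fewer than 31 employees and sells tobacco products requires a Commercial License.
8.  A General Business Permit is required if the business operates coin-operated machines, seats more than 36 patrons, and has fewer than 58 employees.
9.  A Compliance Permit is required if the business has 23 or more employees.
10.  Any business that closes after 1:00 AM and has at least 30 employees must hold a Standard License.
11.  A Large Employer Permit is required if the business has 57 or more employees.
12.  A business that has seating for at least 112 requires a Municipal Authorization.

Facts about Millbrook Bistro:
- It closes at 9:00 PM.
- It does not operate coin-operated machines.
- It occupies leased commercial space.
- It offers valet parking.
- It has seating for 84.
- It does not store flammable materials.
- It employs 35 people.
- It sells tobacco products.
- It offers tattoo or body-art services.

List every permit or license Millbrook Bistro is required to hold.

1. seating 84 < 106; closes 9:00 PM, at/before 2:00 AM → exempt from Regulatory Certificate.
2. offers tattoo or body-art services; occupies leased commercial space; employees 35 < 63 → Regulatory Certificate required.
3. seating 84 ≥ 16 → Trade License required.
4. offers tattoo or body-art services → exempt from Trade License.
5. employees 35 < 104 → Small Employer License required.
6. seating 84 < 106 → High-Occupancy Authorization not required.
7. employees 35 ≥ 31; sells tobacco products → Commercial License not required.
8. does not operate coin-operated machines; seating 84 > 36; employees 35 < 58 → General Business Permit not required.
9. employees 35 ≥ 23 → Compliance Permit required.
10. closes 9:00 PM, at/before 1:00 AM; employees 35 ≥ 30 → Standard License not required.
11. employees 35 < 57 → Large Employer Permit not required.
12. seating 84 < 112 → Municipal Authorization not required.

Compliance Permit, Small Employer License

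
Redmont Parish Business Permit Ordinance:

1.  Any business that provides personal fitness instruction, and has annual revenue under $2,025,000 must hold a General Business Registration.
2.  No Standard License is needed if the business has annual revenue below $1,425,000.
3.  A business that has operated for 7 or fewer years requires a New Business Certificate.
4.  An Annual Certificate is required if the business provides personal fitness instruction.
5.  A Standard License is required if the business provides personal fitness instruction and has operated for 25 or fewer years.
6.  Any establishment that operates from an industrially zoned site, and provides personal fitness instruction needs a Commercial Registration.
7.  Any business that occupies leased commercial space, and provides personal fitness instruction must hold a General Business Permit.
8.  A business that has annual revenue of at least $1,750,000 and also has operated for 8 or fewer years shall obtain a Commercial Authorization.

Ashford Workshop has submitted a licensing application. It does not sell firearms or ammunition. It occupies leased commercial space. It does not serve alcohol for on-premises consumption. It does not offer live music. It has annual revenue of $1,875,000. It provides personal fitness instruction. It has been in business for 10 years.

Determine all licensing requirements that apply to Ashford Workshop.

1. provides personal fitness instruction; revenue $1,875,000 < $2,025,000 → General Business Registration required.
2. revenue $1,875,000 ≥ $1,425,000 → Standard License exemption does not apply.
3. years in business 10 > 7 → New Business Certificate not required.
4. provides personal fitness instruction → Annual Certificate required.
5. provides personal fitness instruction; years in business 10 ≤ 25 → Standard License required.
6. occupies leased commercial space (not: operates from an industrially zoned site); provides personal fitness instruction → Commercial Registration not required.
7. occupies leased commercial space; provides personal fitness instruction → General Business Permit required.
8. revenue $1,875,000 ≥ $1,750,000; years in business 10 > 8 → Commercial Authorization not required.

Annual Certificate, General Business Permit, General Business Registration, Standard License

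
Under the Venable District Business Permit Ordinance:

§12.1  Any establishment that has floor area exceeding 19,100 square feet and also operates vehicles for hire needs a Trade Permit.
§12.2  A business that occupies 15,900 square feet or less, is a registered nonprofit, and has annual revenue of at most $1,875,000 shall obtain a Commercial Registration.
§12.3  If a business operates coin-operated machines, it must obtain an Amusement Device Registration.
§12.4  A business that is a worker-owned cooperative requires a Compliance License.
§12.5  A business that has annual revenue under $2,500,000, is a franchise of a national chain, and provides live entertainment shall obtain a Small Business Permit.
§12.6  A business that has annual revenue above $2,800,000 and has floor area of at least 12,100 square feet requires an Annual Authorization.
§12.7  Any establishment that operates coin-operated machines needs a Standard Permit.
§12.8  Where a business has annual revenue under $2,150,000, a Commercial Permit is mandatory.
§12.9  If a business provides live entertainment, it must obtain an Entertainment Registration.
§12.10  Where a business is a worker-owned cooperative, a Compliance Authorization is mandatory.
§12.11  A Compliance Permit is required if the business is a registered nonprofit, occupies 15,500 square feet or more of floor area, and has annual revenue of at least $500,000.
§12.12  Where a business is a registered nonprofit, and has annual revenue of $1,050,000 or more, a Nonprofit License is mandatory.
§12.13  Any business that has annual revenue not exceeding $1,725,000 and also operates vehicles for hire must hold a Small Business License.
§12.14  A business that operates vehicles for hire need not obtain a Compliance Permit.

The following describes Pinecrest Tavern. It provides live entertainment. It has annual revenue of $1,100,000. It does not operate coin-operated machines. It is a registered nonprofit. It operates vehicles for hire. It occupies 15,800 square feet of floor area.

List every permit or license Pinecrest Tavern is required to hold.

§12.1 floor area 15,800 square feet ≤ 19,100 square feet; operates vehicles for hire → Trade Permit not required.
§12.2 floor area 15,800 square feet ≤ 15,900 square feet; is a registered nonprofit; revenue $1,100,000 ≤ $1,875,000 → Commercial Registration required.
§12.3 does not operate coin-operated machines → Amusement Device Registration not required.
§12.4 is a registered nonprofit (not: is a worker-owned cooperative) → Compliance License not required.
§12.5 revenue $1,100,000 < $2,500,000; is a registered nonprofit (not: is a franchise of a national chain); provides live entertainment → Small Business Permit not required.
§12.6 revenue $1,100,000 ≤ $2,800,000; floor area 15,800 square feet ≥ 12,100 square feet → Annual Authorization not required.
§12.7 does not operate coin-operated machines → Standard Permit not required.
§12.8 revenue $1,100,000 < $2,150,000 → Commercial Permit required.
§12.9 provides live entertainment → Entertainment Registration required.
§12.10 is a registered nonprofit (not: is a worker-owned cooperative) → Compliance Authorization not required.
§12.11 is a registered nonprofit; floor area 15,800 square feet ≥ 15,500 square feet; revenue $1,100,000 ≥ $500,000 → Compliance Permit required.
§12.12 is a registered nonprofit; revenue $1,100,000 ≥ $1,050,000 → Nonprofit License required.
§12.13 revenue $1,100,000 ≤ $1,725,000; operates vehicles for hire → Small Business License required.
§12.14 operates vehicles for hire → exempt from Compliance Permit.

Commercial Permit, Commercial Registration, Entertainment Registration, Nonprofit License, Small Business License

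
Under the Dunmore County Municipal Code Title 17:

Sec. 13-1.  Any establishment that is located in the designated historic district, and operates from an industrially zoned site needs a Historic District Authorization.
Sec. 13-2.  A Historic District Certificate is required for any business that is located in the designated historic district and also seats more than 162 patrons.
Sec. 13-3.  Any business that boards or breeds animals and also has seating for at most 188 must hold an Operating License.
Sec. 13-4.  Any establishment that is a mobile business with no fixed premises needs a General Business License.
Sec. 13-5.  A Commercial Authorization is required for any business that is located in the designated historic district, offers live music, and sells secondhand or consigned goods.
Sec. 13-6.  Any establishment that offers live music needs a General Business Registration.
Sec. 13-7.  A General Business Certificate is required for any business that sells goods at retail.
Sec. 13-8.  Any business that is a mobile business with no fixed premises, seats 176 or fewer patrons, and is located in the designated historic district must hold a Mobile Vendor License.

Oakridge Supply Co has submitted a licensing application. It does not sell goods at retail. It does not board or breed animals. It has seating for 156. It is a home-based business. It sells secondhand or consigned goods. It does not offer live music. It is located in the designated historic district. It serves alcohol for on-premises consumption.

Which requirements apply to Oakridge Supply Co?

None

Sec. 13-1. is located in the designated historic district; is a home-based business (not: operates from an industrially zoned site) → Historic District Authorization not required.
Sec. 13-2. is located in the designated historic district; seating 156 ≤ 162 → Historic District Certificate not required.
Sec. 13-3. does not board or breed animals; seating 156 ≤ 188 → Operating License not required.
Sec. 13-4. is a home-based business (not: is a mobile business with no fixed premises) → General Business License not required.
Sec. 13-5. is located in the designated historic district; does not offer live music; sells secondhand or consigned goods → Commercial Authorization not required.
Sec. 13-6. does not offer live music → General Business Registration not required.
Sec. 13-7. does not sell goods at retail → General Business Certificate not required.
Sec. 13-8. is a home-based business (not: is a mobile business with no fixed premises); seating 156 ≤ 176; is located in the designated historic district → Mobile Vendor License not required.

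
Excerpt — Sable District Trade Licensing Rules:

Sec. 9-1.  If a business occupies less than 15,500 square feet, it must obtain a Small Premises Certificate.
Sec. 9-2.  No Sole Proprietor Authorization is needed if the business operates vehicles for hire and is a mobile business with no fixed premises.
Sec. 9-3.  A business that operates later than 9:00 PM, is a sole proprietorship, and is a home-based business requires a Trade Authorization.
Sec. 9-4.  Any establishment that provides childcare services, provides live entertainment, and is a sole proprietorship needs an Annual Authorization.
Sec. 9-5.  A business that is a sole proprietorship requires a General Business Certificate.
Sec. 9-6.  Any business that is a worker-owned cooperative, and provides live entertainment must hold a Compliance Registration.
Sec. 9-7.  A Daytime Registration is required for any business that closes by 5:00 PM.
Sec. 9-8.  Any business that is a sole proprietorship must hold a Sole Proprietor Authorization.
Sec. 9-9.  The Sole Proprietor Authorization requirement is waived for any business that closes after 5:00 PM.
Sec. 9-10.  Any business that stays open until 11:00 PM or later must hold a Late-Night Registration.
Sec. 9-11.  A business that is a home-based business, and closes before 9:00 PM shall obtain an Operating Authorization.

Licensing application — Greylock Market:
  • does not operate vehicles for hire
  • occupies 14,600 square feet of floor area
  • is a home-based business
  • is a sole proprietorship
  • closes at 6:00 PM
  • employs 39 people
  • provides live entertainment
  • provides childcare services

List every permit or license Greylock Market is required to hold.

Sec. 9-1. floor area 14,600 square feet < 15,500 square feet → Small Premises Certificate required.
Sec. 9-2. does not operate vehicles for hire; is a home-based business (not: is a mobile business with no fixed premises) → Sole Proprietor Authorization exemption does not apply.
Sec. 9-3. closes 6:00 PM, at/before 9:00 PM; is a sole proprietorship; is a home-based business → Trade Authorization not required.
Sec. 9-4. provides childcare services; provides live entertainment; is a sole proprietorship → Annual Authorization required.
Sec. 9-5. is a sole proprietorship → General Business Certificate required.
Sec. 9-6. is a sole proprietorship (not: is a worker-owned cooperative); provides live entertainment → Compliance Registration not required.
Sec. 9-7. closes 6:00 PM, after 5:00 PM → Daytime Registration not required.
Sec. 9-8. is a sole proprietorship → Sole Proprietor Authorization required.
Sec. 9-9. closes 6:00 PM, after 5:00 PM → exempt from Sole Proprietor Authorization.
Sec. 9-10. closes 6:00 PM, at/before 11:00 PM → Late-Night Registration not required.
Sec. 9-11. is a home-based business; closes 6:00 PM, at/before 9:00 PM → Operating Authorization required.

Annual Authorization, General Business Certificate, Operating Authorization, Small Premises Certificate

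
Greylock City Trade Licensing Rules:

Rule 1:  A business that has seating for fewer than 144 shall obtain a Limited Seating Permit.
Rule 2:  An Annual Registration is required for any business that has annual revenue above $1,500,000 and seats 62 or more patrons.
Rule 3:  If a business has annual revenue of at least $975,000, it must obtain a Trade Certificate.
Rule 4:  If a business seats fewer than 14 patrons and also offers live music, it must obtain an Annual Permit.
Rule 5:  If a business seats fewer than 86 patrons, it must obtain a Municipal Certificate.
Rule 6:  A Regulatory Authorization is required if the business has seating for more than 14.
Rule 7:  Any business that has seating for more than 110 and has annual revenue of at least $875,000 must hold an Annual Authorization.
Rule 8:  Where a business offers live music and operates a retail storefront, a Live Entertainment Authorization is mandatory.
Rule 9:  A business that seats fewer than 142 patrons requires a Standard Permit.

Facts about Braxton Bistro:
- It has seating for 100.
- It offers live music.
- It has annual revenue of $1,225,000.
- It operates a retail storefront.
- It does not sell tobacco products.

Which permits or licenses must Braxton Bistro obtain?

Rule 1: seating 100 < 144 → Limited Seating Permit required.
Rule 2: revenue $1,225,000 ≤ $1,500,000; seating 100 ≥ 62 → Annual Registration not required.
Rule 3: revenue $1,225,000 ≥ $975,000 → Trade Certificate required.
Rule 4: seating 100 ≥ 14; offers live music → Annual Permit not required.
Rule 5: seating 100 ≥ 86 → Municipal Certificate not required.
Rule 6: seating 100 > 14 → Regulatory Authorization required.
Rule 7: seating 100 ≤ 110; revenue $1,225,000 ≥ $875,000 → Annual Authorization not required.
Rule 8: offers live music; operates a retail storefront → Live Entertainment Authorization required.
Rule 9: seating 100 < 142 → Standard Permit required.

Limited Seating Permit, Live Entertainment Authorization, Regulatory Authorization, Standard Permit, Trade Certificate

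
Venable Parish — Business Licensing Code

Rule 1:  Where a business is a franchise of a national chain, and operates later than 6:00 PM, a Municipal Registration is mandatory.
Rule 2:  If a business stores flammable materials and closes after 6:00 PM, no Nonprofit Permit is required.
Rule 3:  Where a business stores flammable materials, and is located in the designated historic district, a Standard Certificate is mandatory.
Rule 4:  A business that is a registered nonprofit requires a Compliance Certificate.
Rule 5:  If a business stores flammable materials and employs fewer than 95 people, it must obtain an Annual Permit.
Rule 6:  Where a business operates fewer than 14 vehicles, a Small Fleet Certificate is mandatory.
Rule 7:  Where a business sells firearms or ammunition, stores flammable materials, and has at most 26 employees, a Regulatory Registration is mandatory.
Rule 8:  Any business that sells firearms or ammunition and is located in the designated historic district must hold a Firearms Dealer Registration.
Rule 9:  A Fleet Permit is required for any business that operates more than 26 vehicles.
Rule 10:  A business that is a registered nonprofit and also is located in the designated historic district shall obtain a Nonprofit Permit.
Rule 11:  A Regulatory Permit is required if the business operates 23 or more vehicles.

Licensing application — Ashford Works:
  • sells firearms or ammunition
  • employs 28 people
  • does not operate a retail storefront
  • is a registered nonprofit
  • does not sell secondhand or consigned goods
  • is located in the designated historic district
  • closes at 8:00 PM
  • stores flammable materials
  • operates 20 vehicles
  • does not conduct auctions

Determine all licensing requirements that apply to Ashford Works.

Annual Permit, Compliance Certificate, Firearms Dealer Registration, Standard Certificate

Rule 1: is a registered nonprofit (not: is a franchise of a national chain); closes 8:00 PM, after 6:00 PM → Municipal Registration not required.
Rule 2: stores flammable materials; closes 8:00 PM, after 6:00 PM → exempt from Nonprofit Permit.
Rule 3: stores flammable materials; is located in the designated historic district → Standard Certificate required.
Rule 4: is a registered nonprofit → Compliance Certificate required.
Rule 5: stores flammable materials; employees 28 < 95 → Annual Permit required.
Rule 6: vehicles 20 ≥ 14 → Small Fleet Certificate not required.
Rule 7: sells firearms or ammunition; stores flammable materials; employees 28 > 26 → Regulatory Registration not required.
Rule 8: sells firearms or ammunition; is located in the designated historic district → Firearms Dealer Registration required.
Rule 9: vehicles 20 ≤ 26 → Fleet Permit not required.
Rule 10: is a registered nonprofit; is located in the designated historic district → Nonprofit Permit required.
Rule 11: vehicles 20 < 23 → Regulatory Permit not required.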